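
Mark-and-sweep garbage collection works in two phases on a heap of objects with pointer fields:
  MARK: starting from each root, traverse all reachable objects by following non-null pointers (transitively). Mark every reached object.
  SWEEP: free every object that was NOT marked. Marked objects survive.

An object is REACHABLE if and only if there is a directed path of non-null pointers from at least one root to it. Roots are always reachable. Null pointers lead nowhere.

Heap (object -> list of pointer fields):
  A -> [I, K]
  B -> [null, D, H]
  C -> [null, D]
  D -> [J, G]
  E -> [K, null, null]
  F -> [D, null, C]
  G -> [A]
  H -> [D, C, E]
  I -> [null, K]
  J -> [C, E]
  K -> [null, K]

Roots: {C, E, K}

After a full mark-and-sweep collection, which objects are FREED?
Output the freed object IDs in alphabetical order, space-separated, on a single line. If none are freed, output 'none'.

Answer: B F H

Derivation:
Roots: C E K
Mark C: refs=null D, marked=C
Mark E: refs=K null null, marked=C E
Mark K: refs=null K, marked=C E K
Mark D: refs=J G, marked=C D E K
Mark J: refs=C E, marked=C D E J K
Mark G: refs=A, marked=C D E G J K
Mark A: refs=I K, marked=A C D E G J K
Mark I: refs=null K, marked=A C D E G I J K
Unmarked (collected): B F H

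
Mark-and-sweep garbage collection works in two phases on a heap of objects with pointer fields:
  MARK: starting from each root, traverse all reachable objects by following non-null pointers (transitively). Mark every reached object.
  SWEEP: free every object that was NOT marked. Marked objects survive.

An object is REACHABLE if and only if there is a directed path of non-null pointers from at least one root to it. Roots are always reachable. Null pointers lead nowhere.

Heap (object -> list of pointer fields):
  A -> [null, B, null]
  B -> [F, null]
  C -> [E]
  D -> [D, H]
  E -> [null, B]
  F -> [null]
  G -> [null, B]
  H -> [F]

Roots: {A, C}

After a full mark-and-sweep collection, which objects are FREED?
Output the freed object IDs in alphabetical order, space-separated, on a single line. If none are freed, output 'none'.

Roots: A C
Mark A: refs=null B null, marked=A
Mark C: refs=E, marked=A C
Mark B: refs=F null, marked=A B C
Mark E: refs=null B, marked=A B C E
Mark F: refs=null, marked=A B C E F
Unmarked (collected): D G H

Answer: D G H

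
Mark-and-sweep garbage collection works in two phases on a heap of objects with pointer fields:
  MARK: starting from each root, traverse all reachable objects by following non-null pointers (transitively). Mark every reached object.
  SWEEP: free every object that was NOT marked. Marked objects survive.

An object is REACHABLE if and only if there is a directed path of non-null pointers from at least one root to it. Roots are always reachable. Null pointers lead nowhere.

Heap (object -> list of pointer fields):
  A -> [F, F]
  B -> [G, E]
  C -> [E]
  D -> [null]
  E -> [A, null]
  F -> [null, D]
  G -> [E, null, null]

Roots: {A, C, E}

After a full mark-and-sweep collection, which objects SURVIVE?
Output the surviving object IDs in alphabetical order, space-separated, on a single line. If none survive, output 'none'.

Roots: A C E
Mark A: refs=F F, marked=A
Mark C: refs=E, marked=A C
Mark E: refs=A null, marked=A C E
Mark F: refs=null D, marked=A C E F
Mark D: refs=null, marked=A C D E F
Unmarked (collected): B G

Answer: A C D E F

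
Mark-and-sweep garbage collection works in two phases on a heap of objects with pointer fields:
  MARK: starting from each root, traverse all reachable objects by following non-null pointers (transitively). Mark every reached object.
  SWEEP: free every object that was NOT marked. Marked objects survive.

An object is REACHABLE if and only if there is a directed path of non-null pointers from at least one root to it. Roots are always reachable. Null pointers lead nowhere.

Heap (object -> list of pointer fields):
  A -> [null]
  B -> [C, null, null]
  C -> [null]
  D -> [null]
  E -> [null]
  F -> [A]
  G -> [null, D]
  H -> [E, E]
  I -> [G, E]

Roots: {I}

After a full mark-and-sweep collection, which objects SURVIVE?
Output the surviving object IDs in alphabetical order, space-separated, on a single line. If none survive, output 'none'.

Answer: D E G I

Derivation:
Roots: I
Mark I: refs=G E, marked=I
Mark G: refs=null D, marked=G I
Mark E: refs=null, marked=E G I
Mark D: refs=null, marked=D E G I
Unmarked (collected): A B C F H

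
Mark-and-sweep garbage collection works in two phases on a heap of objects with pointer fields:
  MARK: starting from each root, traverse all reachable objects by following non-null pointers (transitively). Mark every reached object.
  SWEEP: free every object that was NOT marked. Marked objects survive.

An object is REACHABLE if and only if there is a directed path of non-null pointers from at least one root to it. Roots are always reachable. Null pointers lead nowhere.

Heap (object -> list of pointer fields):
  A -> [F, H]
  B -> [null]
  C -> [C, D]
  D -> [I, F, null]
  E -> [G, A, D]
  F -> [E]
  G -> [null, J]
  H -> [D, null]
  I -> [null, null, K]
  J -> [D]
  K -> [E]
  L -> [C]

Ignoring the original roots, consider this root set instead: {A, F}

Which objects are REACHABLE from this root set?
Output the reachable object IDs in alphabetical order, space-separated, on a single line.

Answer: A D E F G H I J K

Derivation:
Roots: A F
Mark A: refs=F H, marked=A
Mark F: refs=E, marked=A F
Mark H: refs=D null, marked=A F H
Mark E: refs=G A D, marked=A E F H
Mark D: refs=I F null, marked=A D E F H
Mark G: refs=null J, marked=A D E F G H
Mark I: refs=null null K, marked=A D E F G H I
Mark J: refs=D, marked=A D E F G H I J
Mark K: refs=E, marked=A D E F G H I J K
Unmarked (collected): B C L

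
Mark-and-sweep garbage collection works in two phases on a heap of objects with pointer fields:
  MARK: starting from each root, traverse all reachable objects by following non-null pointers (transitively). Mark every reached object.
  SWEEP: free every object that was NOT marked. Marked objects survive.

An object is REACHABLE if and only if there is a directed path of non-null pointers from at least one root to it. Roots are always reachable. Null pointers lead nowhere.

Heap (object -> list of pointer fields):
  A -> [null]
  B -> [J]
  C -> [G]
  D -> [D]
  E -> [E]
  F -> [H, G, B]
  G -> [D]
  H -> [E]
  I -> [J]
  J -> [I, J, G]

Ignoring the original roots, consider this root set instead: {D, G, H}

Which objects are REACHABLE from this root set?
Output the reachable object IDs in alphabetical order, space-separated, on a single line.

Roots: D G H
Mark D: refs=D, marked=D
Mark G: refs=D, marked=D G
Mark H: refs=E, marked=D G H
Mark E: refs=E, marked=D E G H
Unmarked (collected): A B C F I J

Answer: D E G H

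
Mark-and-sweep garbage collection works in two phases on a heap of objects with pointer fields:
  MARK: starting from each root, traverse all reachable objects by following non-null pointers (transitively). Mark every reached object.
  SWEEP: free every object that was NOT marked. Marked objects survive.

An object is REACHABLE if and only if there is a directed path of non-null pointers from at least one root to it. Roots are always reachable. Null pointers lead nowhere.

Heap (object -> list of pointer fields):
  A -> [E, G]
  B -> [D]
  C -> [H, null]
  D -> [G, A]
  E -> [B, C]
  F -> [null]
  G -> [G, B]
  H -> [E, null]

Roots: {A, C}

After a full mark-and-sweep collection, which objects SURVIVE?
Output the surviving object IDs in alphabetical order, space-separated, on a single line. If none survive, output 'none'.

Roots: A C
Mark A: refs=E G, marked=A
Mark C: refs=H null, marked=A C
Mark E: refs=B C, marked=A C E
Mark G: refs=G B, marked=A C E G
Mark H: refs=E null, marked=A C E G H
Mark B: refs=D, marked=A B C E G H
Mark D: refs=G A, marked=A B C D E G H
Unmarked (collected): F

Answer: A B C D E G H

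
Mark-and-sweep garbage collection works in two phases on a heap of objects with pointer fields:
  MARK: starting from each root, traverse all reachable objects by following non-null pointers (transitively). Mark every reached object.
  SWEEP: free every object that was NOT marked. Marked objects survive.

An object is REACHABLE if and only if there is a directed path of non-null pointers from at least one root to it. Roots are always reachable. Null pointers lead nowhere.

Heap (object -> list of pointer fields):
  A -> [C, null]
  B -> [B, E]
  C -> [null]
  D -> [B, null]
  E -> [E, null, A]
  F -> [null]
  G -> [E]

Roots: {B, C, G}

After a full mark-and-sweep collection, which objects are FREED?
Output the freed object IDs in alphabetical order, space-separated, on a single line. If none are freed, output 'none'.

Answer: D F

Derivation:
Roots: B C G
Mark B: refs=B E, marked=B
Mark C: refs=null, marked=B C
Mark G: refs=E, marked=B C G
Mark E: refs=E null A, marked=B C E G
Mark A: refs=C null, marked=A B C E G
Unmarked (collected): D F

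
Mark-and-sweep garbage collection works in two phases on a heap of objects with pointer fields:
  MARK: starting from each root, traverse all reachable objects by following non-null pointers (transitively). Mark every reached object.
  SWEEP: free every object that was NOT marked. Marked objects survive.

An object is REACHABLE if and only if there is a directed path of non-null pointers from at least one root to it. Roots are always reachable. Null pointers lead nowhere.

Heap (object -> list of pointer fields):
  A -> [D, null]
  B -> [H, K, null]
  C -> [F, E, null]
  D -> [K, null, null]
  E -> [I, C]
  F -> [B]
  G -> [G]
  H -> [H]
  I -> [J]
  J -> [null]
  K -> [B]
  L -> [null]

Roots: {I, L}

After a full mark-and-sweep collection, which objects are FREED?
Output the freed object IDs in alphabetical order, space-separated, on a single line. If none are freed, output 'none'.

Roots: I L
Mark I: refs=J, marked=I
Mark L: refs=null, marked=I L
Mark J: refs=null, marked=I J L
Unmarked (collected): A B C D E F G H K

Answer: A B C D E F G H K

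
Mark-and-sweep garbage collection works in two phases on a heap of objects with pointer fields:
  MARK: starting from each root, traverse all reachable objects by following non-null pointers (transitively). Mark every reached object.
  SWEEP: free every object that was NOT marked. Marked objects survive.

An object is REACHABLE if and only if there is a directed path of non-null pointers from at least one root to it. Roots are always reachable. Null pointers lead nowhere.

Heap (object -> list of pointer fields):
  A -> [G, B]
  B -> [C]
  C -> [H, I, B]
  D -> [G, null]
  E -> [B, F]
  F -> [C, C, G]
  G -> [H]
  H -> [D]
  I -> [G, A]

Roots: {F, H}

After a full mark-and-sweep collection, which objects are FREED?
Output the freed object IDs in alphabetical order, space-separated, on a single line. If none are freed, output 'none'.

Answer: E

Derivation:
Roots: F H
Mark F: refs=C C G, marked=F
Mark H: refs=D, marked=F H
Mark C: refs=H I B, marked=C F H
Mark G: refs=H, marked=C F G H
Mark D: refs=G null, marked=C D F G H
Mark I: refs=G A, marked=C D F G H I
Mark B: refs=C, marked=B C D F G H I
Mark A: refs=G B, marked=A B C D F G H I
Unmarked (collected): E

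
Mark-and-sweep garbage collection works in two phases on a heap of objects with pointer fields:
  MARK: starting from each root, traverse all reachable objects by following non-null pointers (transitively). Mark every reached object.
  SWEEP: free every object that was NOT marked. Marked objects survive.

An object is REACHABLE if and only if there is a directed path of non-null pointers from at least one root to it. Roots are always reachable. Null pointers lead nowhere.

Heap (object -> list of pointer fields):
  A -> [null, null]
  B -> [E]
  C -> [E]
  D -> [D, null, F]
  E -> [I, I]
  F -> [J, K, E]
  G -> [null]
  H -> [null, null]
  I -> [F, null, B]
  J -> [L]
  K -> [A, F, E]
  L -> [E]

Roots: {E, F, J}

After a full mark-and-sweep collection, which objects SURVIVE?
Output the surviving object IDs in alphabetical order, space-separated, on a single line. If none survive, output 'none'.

Roots: E F J
Mark E: refs=I I, marked=E
Mark F: refs=J K E, marked=E F
Mark J: refs=L, marked=E F J
Mark I: refs=F null B, marked=E F I J
Mark K: refs=A F E, marked=E F I J K
Mark L: refs=E, marked=E F I J K L
Mark B: refs=E, marked=B E F I J K L
Mark A: refs=null null, marked=A B E F I J K L
Unmarked (collected): C D G H

Answer: A B E F I J K L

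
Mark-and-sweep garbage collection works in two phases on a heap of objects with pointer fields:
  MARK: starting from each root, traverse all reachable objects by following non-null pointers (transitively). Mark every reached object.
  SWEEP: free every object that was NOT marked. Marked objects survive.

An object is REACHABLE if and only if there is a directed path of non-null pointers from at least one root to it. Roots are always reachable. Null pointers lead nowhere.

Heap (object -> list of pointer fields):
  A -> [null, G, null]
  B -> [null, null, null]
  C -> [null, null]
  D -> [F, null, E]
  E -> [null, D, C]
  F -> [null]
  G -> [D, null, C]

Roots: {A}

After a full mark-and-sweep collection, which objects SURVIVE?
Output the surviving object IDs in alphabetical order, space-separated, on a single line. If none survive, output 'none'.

Answer: A C D E F G

Derivation:
Roots: A
Mark A: refs=null G null, marked=A
Mark G: refs=D null C, marked=A G
Mark D: refs=F null E, marked=A D G
Mark C: refs=null null, marked=A C D G
Mark F: refs=null, marked=A C D F G
Mark E: refs=null D C, marked=A C D E F G
Unmarked (collected): B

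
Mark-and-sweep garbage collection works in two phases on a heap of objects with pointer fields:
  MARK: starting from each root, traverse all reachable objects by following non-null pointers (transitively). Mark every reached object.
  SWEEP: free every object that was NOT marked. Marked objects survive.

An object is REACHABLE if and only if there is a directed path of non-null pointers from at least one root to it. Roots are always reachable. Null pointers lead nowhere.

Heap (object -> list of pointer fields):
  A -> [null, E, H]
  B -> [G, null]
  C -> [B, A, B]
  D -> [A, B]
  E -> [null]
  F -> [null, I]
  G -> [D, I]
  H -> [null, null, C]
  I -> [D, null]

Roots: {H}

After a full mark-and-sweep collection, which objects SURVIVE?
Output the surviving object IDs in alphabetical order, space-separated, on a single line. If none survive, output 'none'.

Roots: H
Mark H: refs=null null C, marked=H
Mark C: refs=B A B, marked=C H
Mark B: refs=G null, marked=B C H
Mark A: refs=null E H, marked=A B C H
Mark G: refs=D I, marked=A B C G H
Mark E: refs=null, marked=A B C E G H
Mark D: refs=A B, marked=A B C D E G H
Mark I: refs=D null, marked=A B C D E G H I
Unmarked (collected): F

Answer: A B C D E G H I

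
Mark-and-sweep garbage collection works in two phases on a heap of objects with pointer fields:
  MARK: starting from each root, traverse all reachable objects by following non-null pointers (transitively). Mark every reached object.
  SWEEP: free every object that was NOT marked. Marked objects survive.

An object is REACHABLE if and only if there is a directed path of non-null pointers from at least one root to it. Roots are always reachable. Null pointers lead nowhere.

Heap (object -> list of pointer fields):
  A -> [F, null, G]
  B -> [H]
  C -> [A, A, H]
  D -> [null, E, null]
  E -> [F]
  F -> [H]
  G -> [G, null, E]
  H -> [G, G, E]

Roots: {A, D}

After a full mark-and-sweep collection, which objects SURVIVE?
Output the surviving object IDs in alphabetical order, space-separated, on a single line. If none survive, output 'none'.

Answer: A D E F G H

Derivation:
Roots: A D
Mark A: refs=F null G, marked=A
Mark D: refs=null E null, marked=A D
Mark F: refs=H, marked=A D F
Mark G: refs=G null E, marked=A D F G
Mark E: refs=F, marked=A D E F G
Mark H: refs=G G E, marked=A D E F G H
Unmarked (collected): B C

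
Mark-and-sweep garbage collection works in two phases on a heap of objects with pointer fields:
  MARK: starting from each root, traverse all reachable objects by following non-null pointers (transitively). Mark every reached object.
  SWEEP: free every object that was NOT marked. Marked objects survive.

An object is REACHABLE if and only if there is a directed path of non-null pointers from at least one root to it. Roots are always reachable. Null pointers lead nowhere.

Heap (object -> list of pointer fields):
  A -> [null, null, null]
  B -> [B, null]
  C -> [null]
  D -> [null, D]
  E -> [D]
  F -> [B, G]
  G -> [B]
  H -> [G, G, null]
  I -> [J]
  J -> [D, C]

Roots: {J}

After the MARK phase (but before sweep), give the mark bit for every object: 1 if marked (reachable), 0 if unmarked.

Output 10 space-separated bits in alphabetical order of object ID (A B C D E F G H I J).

Roots: J
Mark J: refs=D C, marked=J
Mark D: refs=null D, marked=D J
Mark C: refs=null, marked=C D J
Unmarked (collected): A B E F G H I

Answer: 0 0 1 1 0 0 0 0 0 1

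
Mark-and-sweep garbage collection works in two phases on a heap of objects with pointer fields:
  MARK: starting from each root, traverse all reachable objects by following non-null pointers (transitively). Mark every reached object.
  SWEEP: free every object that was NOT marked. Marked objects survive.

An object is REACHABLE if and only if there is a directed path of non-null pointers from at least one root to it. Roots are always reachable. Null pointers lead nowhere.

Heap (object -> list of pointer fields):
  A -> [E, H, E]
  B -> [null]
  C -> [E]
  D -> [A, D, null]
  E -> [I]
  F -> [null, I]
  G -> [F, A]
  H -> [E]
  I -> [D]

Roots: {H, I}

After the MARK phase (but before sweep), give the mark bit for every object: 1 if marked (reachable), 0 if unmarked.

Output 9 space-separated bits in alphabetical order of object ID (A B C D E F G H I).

Roots: H I
Mark H: refs=E, marked=H
Mark I: refs=D, marked=H I
Mark E: refs=I, marked=E H I
Mark D: refs=A D null, marked=D E H I
Mark A: refs=E H E, marked=A D E H I
Unmarked (collected): B C F G

Answer: 1 0 0 1 1 0 0 1 1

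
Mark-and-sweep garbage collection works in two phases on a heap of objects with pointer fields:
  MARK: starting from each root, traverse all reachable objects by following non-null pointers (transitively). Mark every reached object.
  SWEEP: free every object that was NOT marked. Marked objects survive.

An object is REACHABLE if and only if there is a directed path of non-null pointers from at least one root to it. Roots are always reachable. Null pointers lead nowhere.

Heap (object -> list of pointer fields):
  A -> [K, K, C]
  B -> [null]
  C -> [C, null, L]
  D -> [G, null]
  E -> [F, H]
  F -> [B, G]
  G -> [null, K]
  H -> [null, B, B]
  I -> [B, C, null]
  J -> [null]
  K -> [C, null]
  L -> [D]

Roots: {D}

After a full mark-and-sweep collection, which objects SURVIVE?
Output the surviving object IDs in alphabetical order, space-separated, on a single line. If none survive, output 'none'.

Answer: C D G K L

Derivation:
Roots: D
Mark D: refs=G null, marked=D
Mark G: refs=null K, marked=D G
Mark K: refs=C null, marked=D G K
Mark C: refs=C null L, marked=C D G K
Mark L: refs=D, marked=C D G K L
Unmarked (collected): A B E F H I J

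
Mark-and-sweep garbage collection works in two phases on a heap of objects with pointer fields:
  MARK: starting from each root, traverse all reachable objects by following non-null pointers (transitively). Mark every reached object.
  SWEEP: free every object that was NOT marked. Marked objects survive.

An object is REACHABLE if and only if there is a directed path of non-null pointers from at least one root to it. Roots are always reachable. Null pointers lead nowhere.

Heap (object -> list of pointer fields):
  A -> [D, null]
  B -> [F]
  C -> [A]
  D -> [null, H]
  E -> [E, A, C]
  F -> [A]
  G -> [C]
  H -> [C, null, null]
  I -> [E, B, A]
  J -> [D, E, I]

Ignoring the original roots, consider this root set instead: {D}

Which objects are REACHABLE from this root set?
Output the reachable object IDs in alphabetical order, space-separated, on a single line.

Answer: A C D H

Derivation:
Roots: D
Mark D: refs=null H, marked=D
Mark H: refs=C null null, marked=D H
Mark C: refs=A, marked=C D H
Mark A: refs=D null, marked=A C D H
Unmarked (collected): B E F G I J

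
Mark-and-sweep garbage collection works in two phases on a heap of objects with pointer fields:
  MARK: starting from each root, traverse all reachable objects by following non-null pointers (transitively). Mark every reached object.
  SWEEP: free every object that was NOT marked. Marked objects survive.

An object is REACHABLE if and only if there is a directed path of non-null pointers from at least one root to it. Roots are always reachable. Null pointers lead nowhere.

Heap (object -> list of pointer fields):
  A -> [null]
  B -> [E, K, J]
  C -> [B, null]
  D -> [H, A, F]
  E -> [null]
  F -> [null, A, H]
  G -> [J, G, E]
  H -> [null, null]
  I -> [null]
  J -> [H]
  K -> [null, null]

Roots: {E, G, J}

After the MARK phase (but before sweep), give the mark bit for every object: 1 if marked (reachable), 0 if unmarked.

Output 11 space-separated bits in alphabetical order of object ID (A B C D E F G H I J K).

Answer: 0 0 0 0 1 0 1 1 0 1 0

Derivation:
Roots: E G J
Mark E: refs=null, marked=E
Mark G: refs=J G E, marked=E G
Mark J: refs=H, marked=E G J
Mark H: refs=null null, marked=E G H J
Unmarked (collected): A B C D F I K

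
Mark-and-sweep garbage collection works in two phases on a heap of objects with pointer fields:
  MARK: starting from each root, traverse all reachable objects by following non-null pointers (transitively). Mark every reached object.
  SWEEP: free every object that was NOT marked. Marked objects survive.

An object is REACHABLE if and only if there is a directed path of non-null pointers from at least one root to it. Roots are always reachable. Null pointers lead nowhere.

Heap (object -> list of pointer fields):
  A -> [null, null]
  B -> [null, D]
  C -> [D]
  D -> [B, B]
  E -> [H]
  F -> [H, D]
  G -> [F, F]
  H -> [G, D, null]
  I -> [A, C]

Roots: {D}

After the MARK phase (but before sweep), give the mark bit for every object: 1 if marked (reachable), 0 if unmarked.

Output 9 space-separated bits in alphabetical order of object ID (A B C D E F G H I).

Answer: 0 1 0 1 0 0 0 0 0

Derivation:
Roots: D
Mark D: refs=B B, marked=D
Mark B: refs=null D, marked=B D
Unmarked (collected): A C E F G H I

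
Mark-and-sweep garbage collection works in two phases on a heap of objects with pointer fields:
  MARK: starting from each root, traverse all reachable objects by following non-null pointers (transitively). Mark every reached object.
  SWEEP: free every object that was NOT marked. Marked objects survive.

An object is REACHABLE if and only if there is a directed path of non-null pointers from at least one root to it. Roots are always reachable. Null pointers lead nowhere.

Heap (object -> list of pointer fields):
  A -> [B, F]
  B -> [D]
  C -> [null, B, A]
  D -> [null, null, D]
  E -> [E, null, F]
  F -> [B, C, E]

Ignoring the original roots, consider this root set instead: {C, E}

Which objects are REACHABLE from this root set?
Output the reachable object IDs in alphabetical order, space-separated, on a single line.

Answer: A B C D E F

Derivation:
Roots: C E
Mark C: refs=null B A, marked=C
Mark E: refs=E null F, marked=C E
Mark B: refs=D, marked=B C E
Mark A: refs=B F, marked=A B C E
Mark F: refs=B C E, marked=A B C E F
Mark D: refs=null null D, marked=A B C D E F
Unmarked (collected): (none)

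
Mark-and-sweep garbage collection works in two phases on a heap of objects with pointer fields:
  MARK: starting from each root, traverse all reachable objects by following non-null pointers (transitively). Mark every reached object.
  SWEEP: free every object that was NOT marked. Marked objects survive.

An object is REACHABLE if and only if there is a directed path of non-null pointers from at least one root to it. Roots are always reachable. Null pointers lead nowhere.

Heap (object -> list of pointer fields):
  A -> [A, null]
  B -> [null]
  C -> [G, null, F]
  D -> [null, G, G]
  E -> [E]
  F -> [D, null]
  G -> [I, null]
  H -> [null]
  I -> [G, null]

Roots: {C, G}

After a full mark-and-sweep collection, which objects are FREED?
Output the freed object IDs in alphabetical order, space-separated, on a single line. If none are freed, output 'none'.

Roots: C G
Mark C: refs=G null F, marked=C
Mark G: refs=I null, marked=C G
Mark F: refs=D null, marked=C F G
Mark I: refs=G null, marked=C F G I
Mark D: refs=null G G, marked=C D F G I
Unmarked (collected): A B E H

Answer: A B E H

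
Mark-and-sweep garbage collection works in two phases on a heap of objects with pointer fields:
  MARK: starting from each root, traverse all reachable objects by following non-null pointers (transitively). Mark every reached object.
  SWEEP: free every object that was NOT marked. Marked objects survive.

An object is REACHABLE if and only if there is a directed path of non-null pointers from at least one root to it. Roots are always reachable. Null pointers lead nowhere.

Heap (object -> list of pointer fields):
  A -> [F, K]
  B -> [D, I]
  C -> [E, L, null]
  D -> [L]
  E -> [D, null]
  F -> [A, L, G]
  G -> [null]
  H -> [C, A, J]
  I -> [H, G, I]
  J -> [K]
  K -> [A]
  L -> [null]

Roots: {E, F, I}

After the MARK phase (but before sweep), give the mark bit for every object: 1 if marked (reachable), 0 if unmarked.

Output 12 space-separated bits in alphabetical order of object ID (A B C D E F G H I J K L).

Roots: E F I
Mark E: refs=D null, marked=E
Mark F: refs=A L G, marked=E F
Mark I: refs=H G I, marked=E F I
Mark D: refs=L, marked=D E F I
Mark A: refs=F K, marked=A D E F I
Mark L: refs=null, marked=A D E F I L
Mark G: refs=null, marked=A D E F G I L
Mark H: refs=C A J, marked=A D E F G H I L
Mark K: refs=A, marked=A D E F G H I K L
Mark C: refs=E L null, marked=A C D E F G H I K L
Mark J: refs=K, marked=A C D E F G H I J K L
Unmarked (collected): B

Answer: 1 0 1 1 1 1 1 1 1 1 1 1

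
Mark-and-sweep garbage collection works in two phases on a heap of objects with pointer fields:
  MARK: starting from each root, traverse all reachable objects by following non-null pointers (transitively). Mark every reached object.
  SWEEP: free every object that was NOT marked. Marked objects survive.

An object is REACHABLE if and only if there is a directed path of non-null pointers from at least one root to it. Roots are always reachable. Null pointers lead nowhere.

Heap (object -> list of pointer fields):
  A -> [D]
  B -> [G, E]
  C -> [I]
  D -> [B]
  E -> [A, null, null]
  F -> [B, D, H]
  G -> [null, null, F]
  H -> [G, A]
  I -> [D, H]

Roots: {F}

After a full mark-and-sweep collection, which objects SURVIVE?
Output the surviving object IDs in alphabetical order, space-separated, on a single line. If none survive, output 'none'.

Roots: F
Mark F: refs=B D H, marked=F
Mark B: refs=G E, marked=B F
Mark D: refs=B, marked=B D F
Mark H: refs=G A, marked=B D F H
Mark G: refs=null null F, marked=B D F G H
Mark E: refs=A null null, marked=B D E F G H
Mark A: refs=D, marked=A B D E F G H
Unmarked (collected): C I

Answer: A B D E F G H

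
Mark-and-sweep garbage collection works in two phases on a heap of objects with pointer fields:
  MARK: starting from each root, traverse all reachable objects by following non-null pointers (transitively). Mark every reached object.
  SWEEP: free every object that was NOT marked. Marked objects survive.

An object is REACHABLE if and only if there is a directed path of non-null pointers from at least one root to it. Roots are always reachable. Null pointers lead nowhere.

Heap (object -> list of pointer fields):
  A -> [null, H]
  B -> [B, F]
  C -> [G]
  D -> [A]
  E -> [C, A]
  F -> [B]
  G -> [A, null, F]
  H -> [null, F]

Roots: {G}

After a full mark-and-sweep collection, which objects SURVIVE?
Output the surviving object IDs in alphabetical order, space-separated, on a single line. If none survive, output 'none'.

Answer: A B F G H

Derivation:
Roots: G
Mark G: refs=A null F, marked=G
Mark A: refs=null H, marked=A G
Mark F: refs=B, marked=A F G
Mark H: refs=null F, marked=A F G H
Mark B: refs=B F, marked=A B F G H
Unmarked (collected): C D E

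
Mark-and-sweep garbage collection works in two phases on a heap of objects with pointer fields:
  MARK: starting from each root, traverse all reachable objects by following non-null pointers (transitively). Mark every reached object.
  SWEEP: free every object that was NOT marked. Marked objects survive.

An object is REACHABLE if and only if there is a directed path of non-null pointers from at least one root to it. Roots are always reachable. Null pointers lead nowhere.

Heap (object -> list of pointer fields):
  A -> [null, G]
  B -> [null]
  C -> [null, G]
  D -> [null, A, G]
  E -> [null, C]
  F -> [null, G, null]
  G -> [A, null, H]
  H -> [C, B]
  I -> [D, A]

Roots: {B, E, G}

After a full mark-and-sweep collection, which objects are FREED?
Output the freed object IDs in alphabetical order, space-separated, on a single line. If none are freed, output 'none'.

Answer: D F I

Derivation:
Roots: B E G
Mark B: refs=null, marked=B
Mark E: refs=null C, marked=B E
Mark G: refs=A null H, marked=B E G
Mark C: refs=null G, marked=B C E G
Mark A: refs=null G, marked=A B C E G
Mark H: refs=C B, marked=A B C E G H
Unmarked (collected): D F I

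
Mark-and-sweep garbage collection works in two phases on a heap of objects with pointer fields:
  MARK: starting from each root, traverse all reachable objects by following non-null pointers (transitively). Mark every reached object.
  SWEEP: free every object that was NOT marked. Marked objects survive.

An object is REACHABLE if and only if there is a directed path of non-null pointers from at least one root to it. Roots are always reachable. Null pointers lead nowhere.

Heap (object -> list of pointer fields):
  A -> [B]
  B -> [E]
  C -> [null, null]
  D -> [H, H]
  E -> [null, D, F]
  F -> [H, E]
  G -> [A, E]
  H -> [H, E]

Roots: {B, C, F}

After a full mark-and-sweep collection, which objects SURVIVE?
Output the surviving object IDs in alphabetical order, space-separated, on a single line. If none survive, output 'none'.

Roots: B C F
Mark B: refs=E, marked=B
Mark C: refs=null null, marked=B C
Mark F: refs=H E, marked=B C F
Mark E: refs=null D F, marked=B C E F
Mark H: refs=H E, marked=B C E F H
Mark D: refs=H H, marked=B C D E F H
Unmarked (collected): A G

Answer: B C D E F H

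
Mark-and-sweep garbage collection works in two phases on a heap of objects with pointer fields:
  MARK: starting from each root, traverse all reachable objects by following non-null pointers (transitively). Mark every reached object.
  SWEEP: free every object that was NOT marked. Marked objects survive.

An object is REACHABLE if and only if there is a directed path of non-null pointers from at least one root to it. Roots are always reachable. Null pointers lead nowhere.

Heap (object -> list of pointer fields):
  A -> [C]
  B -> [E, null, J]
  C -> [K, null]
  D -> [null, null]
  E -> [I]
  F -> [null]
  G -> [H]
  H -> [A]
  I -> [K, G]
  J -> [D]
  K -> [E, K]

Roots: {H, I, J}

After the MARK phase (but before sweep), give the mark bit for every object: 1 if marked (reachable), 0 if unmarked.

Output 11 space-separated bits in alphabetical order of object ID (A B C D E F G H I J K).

Roots: H I J
Mark H: refs=A, marked=H
Mark I: refs=K G, marked=H I
Mark J: refs=D, marked=H I J
Mark A: refs=C, marked=A H I J
Mark K: refs=E K, marked=A H I J K
Mark G: refs=H, marked=A G H I J K
Mark D: refs=null null, marked=A D G H I J K
Mark C: refs=K null, marked=A C D G H I J K
Mark E: refs=I, marked=A C D E G H I J K
Unmarked (collected): B F

Answer: 1 0 1 1 1 0 1 1 1 1 1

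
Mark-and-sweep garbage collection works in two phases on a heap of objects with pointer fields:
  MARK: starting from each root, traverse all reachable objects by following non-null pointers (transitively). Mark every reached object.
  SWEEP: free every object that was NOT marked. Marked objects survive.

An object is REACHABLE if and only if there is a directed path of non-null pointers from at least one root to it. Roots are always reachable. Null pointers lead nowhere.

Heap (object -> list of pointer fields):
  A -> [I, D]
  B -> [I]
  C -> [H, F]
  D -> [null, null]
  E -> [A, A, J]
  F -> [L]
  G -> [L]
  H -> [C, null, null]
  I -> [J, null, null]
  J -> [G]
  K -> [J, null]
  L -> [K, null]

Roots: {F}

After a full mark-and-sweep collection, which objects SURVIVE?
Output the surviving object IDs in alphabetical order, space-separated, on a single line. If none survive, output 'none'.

Answer: F G J K L

Derivation:
Roots: F
Mark F: refs=L, marked=F
Mark L: refs=K null, marked=F L
Mark K: refs=J null, marked=F K L
Mark J: refs=G, marked=F J K L
Mark G: refs=L, marked=F G J K L
Unmarked (collected): A B C D E H I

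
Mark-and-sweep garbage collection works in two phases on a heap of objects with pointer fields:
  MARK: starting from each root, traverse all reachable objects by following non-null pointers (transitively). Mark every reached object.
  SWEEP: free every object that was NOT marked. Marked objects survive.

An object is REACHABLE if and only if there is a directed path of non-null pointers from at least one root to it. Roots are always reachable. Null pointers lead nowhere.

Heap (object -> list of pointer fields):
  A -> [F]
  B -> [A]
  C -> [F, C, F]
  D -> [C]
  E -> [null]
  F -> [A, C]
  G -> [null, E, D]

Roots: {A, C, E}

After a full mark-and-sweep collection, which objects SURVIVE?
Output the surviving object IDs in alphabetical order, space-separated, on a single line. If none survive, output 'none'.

Roots: A C E
Mark A: refs=F, marked=A
Mark C: refs=F C F, marked=A C
Mark E: refs=null, marked=A C E
Mark F: refs=A C, marked=A C E F
Unmarked (collected): B D G

Answer: A C E F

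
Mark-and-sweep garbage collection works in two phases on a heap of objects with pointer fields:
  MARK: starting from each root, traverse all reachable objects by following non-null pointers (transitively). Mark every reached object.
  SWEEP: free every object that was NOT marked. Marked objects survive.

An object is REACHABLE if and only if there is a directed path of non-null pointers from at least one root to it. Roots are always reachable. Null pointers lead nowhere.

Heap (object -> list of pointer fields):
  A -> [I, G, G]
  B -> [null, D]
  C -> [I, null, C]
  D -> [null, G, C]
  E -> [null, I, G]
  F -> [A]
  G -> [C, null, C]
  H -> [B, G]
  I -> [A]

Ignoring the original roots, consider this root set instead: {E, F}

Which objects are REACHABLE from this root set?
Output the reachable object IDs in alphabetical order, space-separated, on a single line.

Answer: A C E F G I

Derivation:
Roots: E F
Mark E: refs=null I G, marked=E
Mark F: refs=A, marked=E F
Mark I: refs=A, marked=E F I
Mark G: refs=C null C, marked=E F G I
Mark A: refs=I G G, marked=A E F G I
Mark C: refs=I null C, marked=A C E F G I
Unmarked (collected): B D H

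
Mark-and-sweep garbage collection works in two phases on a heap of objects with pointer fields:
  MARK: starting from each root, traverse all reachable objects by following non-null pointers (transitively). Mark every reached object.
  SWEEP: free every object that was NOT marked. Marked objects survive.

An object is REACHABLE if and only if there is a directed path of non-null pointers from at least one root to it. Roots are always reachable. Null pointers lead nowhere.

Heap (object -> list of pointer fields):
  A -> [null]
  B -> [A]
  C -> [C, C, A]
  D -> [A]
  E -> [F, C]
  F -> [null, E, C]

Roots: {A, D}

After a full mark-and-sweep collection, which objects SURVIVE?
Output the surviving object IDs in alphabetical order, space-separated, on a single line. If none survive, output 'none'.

Answer: A D

Derivation:
Roots: A D
Mark A: refs=null, marked=A
Mark D: refs=A, marked=A D
Unmarked (collected): B C E F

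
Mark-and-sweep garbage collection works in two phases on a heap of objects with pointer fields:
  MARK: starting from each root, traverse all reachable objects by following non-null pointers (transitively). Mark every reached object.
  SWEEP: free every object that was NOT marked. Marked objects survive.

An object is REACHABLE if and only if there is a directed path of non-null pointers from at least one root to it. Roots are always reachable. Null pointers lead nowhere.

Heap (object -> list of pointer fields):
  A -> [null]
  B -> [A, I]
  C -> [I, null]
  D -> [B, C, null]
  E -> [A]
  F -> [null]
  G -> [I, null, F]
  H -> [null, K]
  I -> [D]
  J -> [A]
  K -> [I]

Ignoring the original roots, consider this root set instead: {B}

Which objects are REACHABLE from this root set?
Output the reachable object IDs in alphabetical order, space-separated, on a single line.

Answer: A B C D I

Derivation:
Roots: B
Mark B: refs=A I, marked=B
Mark A: refs=null, marked=A B
Mark I: refs=D, marked=A B I
Mark D: refs=B C null, marked=A B D I
Mark C: refs=I null, marked=A B C D I
Unmarked (collected): E F G H J K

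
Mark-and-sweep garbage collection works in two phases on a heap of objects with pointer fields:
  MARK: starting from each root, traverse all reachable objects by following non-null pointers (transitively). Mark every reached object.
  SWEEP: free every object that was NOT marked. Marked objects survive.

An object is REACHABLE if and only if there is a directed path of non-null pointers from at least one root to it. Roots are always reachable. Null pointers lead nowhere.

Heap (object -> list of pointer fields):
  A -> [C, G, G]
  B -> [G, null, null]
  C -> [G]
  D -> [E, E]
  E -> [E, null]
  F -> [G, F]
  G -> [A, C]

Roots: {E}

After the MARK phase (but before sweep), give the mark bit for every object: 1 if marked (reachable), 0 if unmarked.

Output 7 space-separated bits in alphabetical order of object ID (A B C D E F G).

Answer: 0 0 0 0 1 0 0

Derivation:
Roots: E
Mark E: refs=E null, marked=E
Unmarked (collected): A B C D F G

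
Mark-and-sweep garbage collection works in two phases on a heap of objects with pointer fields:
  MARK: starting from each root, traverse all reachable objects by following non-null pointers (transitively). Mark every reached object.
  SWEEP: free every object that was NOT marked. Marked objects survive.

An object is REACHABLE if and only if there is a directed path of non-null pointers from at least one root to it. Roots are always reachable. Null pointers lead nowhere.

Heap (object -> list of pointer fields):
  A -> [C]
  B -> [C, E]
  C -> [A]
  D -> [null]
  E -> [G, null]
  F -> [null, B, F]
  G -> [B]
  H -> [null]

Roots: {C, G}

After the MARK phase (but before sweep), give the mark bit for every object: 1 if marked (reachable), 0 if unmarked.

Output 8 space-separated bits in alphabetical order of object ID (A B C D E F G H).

Answer: 1 1 1 0 1 0 1 0

Derivation:
Roots: C G
Mark C: refs=A, marked=C
Mark G: refs=B, marked=C G
Mark A: refs=C, marked=A C G
Mark B: refs=C E, marked=A B C G
Mark E: refs=G null, marked=A B C E G
Unmarked (collected): D F H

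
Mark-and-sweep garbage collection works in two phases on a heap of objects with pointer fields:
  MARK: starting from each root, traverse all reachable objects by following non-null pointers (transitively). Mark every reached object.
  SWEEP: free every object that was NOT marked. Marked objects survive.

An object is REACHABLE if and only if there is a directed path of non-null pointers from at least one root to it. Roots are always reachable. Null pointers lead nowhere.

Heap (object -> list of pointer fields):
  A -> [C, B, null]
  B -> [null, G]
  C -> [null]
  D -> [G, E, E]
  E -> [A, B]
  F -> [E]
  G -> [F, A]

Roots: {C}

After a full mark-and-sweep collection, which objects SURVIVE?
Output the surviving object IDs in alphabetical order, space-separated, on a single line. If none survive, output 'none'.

Answer: C

Derivation:
Roots: C
Mark C: refs=null, marked=C
Unmarked (collected): A B D E F G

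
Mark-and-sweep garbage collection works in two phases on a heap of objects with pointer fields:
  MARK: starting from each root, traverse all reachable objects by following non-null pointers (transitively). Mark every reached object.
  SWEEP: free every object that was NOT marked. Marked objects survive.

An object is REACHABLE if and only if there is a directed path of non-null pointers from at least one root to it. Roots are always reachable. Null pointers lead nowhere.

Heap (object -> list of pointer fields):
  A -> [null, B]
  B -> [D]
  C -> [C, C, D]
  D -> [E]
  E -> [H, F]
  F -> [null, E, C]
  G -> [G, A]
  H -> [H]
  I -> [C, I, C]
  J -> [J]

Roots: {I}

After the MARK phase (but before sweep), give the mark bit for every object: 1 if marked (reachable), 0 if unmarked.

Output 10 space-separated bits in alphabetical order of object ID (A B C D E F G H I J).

Answer: 0 0 1 1 1 1 0 1 1 0

Derivation:
Roots: I
Mark I: refs=C I C, marked=I
Mark C: refs=C C D, marked=C I
Mark D: refs=E, marked=C D I
Mark E: refs=H F, marked=C D E I
Mark H: refs=H, marked=C D E H I
Mark F: refs=null E C, marked=C D E F H I
Unmarked (collected): A B G J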